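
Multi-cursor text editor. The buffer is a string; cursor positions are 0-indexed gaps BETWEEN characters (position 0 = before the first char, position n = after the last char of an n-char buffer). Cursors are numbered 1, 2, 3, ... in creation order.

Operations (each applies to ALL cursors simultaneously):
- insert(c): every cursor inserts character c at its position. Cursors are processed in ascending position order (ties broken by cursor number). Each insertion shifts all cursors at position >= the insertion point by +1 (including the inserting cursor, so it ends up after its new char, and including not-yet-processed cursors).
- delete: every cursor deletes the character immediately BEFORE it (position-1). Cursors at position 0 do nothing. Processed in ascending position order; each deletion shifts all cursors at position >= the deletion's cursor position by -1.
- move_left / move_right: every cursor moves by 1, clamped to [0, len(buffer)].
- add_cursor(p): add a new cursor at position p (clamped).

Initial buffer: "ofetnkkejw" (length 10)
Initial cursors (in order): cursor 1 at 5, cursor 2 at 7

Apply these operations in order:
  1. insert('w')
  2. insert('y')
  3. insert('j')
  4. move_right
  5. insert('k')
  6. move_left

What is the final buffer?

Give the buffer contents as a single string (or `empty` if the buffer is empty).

Answer: ofetnwyjkkkwyjekjw

Derivation:
After op 1 (insert('w')): buffer="ofetnwkkwejw" (len 12), cursors c1@6 c2@9, authorship .....1..2...
After op 2 (insert('y')): buffer="ofetnwykkwyejw" (len 14), cursors c1@7 c2@11, authorship .....11..22...
After op 3 (insert('j')): buffer="ofetnwyjkkwyjejw" (len 16), cursors c1@8 c2@13, authorship .....111..222...
After op 4 (move_right): buffer="ofetnwyjkkwyjejw" (len 16), cursors c1@9 c2@14, authorship .....111..222...
After op 5 (insert('k')): buffer="ofetnwyjkkkwyjekjw" (len 18), cursors c1@10 c2@16, authorship .....111.1.222.2..
After op 6 (move_left): buffer="ofetnwyjkkkwyjekjw" (len 18), cursors c1@9 c2@15, authorship .....111.1.222.2..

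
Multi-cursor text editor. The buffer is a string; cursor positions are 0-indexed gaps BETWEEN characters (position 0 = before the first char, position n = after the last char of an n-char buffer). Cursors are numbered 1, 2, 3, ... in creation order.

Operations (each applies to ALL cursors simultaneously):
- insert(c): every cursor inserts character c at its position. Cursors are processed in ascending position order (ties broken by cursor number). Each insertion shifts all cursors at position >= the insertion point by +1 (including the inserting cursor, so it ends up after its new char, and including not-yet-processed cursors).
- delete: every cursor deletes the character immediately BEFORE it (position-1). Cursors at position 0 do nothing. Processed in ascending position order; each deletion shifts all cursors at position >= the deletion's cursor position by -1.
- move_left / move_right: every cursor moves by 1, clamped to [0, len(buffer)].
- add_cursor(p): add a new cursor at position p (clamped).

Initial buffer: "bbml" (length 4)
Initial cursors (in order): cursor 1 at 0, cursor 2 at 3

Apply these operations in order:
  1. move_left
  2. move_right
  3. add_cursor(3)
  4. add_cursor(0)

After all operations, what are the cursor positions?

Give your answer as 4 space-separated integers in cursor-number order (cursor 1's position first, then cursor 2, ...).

After op 1 (move_left): buffer="bbml" (len 4), cursors c1@0 c2@2, authorship ....
After op 2 (move_right): buffer="bbml" (len 4), cursors c1@1 c2@3, authorship ....
After op 3 (add_cursor(3)): buffer="bbml" (len 4), cursors c1@1 c2@3 c3@3, authorship ....
After op 4 (add_cursor(0)): buffer="bbml" (len 4), cursors c4@0 c1@1 c2@3 c3@3, authorship ....

Answer: 1 3 3 0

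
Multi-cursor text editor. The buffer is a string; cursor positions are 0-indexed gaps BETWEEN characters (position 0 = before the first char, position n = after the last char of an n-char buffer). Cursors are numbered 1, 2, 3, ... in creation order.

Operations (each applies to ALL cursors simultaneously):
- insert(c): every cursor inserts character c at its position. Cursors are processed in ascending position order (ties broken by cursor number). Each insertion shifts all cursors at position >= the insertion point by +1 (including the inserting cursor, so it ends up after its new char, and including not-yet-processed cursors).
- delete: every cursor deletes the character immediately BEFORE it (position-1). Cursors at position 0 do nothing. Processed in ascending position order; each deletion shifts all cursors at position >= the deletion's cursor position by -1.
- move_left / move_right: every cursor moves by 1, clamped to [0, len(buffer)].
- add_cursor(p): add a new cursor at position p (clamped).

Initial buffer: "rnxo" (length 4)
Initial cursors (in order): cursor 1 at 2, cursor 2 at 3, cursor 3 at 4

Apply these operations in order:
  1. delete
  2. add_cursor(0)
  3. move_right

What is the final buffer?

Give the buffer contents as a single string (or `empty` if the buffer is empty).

After op 1 (delete): buffer="r" (len 1), cursors c1@1 c2@1 c3@1, authorship .
After op 2 (add_cursor(0)): buffer="r" (len 1), cursors c4@0 c1@1 c2@1 c3@1, authorship .
After op 3 (move_right): buffer="r" (len 1), cursors c1@1 c2@1 c3@1 c4@1, authorship .

Answer: r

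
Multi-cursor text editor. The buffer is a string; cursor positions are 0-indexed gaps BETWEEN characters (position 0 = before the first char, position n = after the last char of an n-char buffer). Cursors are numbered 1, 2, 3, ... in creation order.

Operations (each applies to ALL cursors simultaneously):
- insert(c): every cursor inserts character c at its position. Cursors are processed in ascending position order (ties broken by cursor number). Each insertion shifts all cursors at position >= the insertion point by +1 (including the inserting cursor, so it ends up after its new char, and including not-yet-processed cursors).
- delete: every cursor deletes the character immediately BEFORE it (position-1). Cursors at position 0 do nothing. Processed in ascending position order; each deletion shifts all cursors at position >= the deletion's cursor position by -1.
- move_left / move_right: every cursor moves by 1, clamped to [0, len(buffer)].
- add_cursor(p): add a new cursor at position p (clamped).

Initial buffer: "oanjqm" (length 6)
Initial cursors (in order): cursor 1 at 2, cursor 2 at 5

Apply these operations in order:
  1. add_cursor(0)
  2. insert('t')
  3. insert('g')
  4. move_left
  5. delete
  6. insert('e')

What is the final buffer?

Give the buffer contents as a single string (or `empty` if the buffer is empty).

Answer: egoaegnjqegm

Derivation:
After op 1 (add_cursor(0)): buffer="oanjqm" (len 6), cursors c3@0 c1@2 c2@5, authorship ......
After op 2 (insert('t')): buffer="toatnjqtm" (len 9), cursors c3@1 c1@4 c2@8, authorship 3..1...2.
After op 3 (insert('g')): buffer="tgoatgnjqtgm" (len 12), cursors c3@2 c1@6 c2@11, authorship 33..11...22.
After op 4 (move_left): buffer="tgoatgnjqtgm" (len 12), cursors c3@1 c1@5 c2@10, authorship 33..11...22.
After op 5 (delete): buffer="goagnjqgm" (len 9), cursors c3@0 c1@3 c2@7, authorship 3..1...2.
After op 6 (insert('e')): buffer="egoaegnjqegm" (len 12), cursors c3@1 c1@5 c2@10, authorship 33..11...22.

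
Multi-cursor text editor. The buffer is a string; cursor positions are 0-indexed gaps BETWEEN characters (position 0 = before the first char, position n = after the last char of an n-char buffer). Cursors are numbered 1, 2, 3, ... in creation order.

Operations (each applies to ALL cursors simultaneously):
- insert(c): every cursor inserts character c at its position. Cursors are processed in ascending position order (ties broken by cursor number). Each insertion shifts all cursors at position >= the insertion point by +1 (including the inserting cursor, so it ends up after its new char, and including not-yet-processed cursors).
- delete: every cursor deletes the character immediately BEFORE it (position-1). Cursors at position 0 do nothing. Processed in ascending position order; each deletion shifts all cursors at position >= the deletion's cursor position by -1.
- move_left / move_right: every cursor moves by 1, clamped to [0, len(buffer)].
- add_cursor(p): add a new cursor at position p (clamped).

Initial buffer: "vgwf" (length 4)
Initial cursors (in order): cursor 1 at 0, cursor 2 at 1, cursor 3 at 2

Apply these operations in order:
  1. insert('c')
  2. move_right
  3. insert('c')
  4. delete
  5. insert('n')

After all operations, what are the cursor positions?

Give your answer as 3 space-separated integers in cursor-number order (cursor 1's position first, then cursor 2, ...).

After op 1 (insert('c')): buffer="cvcgcwf" (len 7), cursors c1@1 c2@3 c3@5, authorship 1.2.3..
After op 2 (move_right): buffer="cvcgcwf" (len 7), cursors c1@2 c2@4 c3@6, authorship 1.2.3..
After op 3 (insert('c')): buffer="cvccgccwcf" (len 10), cursors c1@3 c2@6 c3@9, authorship 1.12.23.3.
After op 4 (delete): buffer="cvcgcwf" (len 7), cursors c1@2 c2@4 c3@6, authorship 1.2.3..
After op 5 (insert('n')): buffer="cvncgncwnf" (len 10), cursors c1@3 c2@6 c3@9, authorship 1.12.23.3.

Answer: 3 6 9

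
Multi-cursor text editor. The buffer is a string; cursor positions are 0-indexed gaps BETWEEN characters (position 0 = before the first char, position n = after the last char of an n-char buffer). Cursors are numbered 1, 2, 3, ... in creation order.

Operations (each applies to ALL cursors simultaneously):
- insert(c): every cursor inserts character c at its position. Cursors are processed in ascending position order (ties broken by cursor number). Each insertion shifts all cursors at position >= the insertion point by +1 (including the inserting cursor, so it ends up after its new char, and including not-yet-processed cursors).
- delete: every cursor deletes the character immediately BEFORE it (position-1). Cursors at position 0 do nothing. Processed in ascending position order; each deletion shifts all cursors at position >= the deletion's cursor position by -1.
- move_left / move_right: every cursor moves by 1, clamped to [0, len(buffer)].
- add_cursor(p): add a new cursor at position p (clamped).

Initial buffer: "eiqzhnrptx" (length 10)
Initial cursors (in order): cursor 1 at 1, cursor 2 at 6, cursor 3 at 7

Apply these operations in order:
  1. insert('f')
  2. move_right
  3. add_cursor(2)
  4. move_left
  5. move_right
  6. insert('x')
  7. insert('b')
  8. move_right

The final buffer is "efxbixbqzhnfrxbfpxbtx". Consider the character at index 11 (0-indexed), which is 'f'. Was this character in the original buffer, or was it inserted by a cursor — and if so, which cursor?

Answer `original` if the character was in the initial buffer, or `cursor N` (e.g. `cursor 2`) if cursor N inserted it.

After op 1 (insert('f')): buffer="efiqzhnfrfptx" (len 13), cursors c1@2 c2@8 c3@10, authorship .1.....2.3...
After op 2 (move_right): buffer="efiqzhnfrfptx" (len 13), cursors c1@3 c2@9 c3@11, authorship .1.....2.3...
After op 3 (add_cursor(2)): buffer="efiqzhnfrfptx" (len 13), cursors c4@2 c1@3 c2@9 c3@11, authorship .1.....2.3...
After op 4 (move_left): buffer="efiqzhnfrfptx" (len 13), cursors c4@1 c1@2 c2@8 c3@10, authorship .1.....2.3...
After op 5 (move_right): buffer="efiqzhnfrfptx" (len 13), cursors c4@2 c1@3 c2@9 c3@11, authorship .1.....2.3...
After op 6 (insert('x')): buffer="efxixqzhnfrxfpxtx" (len 17), cursors c4@3 c1@5 c2@12 c3@15, authorship .14.1....2.23.3..
After op 7 (insert('b')): buffer="efxbixbqzhnfrxbfpxbtx" (len 21), cursors c4@4 c1@7 c2@15 c3@19, authorship .144.11....2.223.33..
After op 8 (move_right): buffer="efxbixbqzhnfrxbfpxbtx" (len 21), cursors c4@5 c1@8 c2@16 c3@20, authorship .144.11....2.223.33..
Authorship (.=original, N=cursor N): . 1 4 4 . 1 1 . . . . 2 . 2 2 3 . 3 3 . .
Index 11: author = 2

Answer: cursor 2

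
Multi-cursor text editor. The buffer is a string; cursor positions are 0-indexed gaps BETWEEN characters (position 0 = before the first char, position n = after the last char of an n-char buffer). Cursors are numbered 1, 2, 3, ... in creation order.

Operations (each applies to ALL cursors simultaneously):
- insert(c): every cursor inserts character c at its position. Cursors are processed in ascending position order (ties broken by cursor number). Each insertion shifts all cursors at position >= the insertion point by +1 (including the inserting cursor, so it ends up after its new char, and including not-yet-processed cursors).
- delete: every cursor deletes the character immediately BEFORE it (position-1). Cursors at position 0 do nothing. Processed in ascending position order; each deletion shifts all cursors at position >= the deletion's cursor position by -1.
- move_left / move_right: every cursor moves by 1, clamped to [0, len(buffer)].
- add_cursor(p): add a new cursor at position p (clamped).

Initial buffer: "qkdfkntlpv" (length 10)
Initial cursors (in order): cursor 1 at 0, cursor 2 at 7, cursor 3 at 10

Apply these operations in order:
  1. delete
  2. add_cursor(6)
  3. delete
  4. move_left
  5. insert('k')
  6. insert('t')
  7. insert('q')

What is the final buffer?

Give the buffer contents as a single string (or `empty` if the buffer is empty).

After op 1 (delete): buffer="qkdfknlp" (len 8), cursors c1@0 c2@6 c3@8, authorship ........
After op 2 (add_cursor(6)): buffer="qkdfknlp" (len 8), cursors c1@0 c2@6 c4@6 c3@8, authorship ........
After op 3 (delete): buffer="qkdfl" (len 5), cursors c1@0 c2@4 c4@4 c3@5, authorship .....
After op 4 (move_left): buffer="qkdfl" (len 5), cursors c1@0 c2@3 c4@3 c3@4, authorship .....
After op 5 (insert('k')): buffer="kqkdkkfkl" (len 9), cursors c1@1 c2@6 c4@6 c3@8, authorship 1...24.3.
After op 6 (insert('t')): buffer="ktqkdkkttfktl" (len 13), cursors c1@2 c2@9 c4@9 c3@12, authorship 11...2424.33.
After op 7 (insert('q')): buffer="ktqqkdkkttqqfktql" (len 17), cursors c1@3 c2@12 c4@12 c3@16, authorship 111...242424.333.

Answer: ktqqkdkkttqqfktql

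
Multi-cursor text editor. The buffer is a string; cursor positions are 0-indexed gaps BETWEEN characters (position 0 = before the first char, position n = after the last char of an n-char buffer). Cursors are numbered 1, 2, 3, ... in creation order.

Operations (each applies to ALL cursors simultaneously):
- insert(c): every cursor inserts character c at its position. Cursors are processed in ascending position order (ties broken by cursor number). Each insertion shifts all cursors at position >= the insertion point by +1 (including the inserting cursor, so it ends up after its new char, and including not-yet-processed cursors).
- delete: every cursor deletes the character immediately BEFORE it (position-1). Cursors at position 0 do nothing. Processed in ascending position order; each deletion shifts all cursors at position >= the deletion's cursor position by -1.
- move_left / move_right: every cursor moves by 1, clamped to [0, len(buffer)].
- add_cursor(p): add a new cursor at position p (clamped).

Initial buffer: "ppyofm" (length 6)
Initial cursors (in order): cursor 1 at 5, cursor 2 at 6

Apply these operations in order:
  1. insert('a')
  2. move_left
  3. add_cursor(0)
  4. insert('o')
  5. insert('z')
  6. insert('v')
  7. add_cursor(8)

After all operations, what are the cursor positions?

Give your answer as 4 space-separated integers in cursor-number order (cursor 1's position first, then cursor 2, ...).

Answer: 11 16 3 8

Derivation:
After op 1 (insert('a')): buffer="ppyofama" (len 8), cursors c1@6 c2@8, authorship .....1.2
After op 2 (move_left): buffer="ppyofama" (len 8), cursors c1@5 c2@7, authorship .....1.2
After op 3 (add_cursor(0)): buffer="ppyofama" (len 8), cursors c3@0 c1@5 c2@7, authorship .....1.2
After op 4 (insert('o')): buffer="oppyofoamoa" (len 11), cursors c3@1 c1@7 c2@10, authorship 3.....11.22
After op 5 (insert('z')): buffer="ozppyofozamoza" (len 14), cursors c3@2 c1@9 c2@13, authorship 33.....111.222
After op 6 (insert('v')): buffer="ozvppyofozvamozva" (len 17), cursors c3@3 c1@11 c2@16, authorship 333.....1111.2222
After op 7 (add_cursor(8)): buffer="ozvppyofozvamozva" (len 17), cursors c3@3 c4@8 c1@11 c2@16, authorship 333.....1111.2222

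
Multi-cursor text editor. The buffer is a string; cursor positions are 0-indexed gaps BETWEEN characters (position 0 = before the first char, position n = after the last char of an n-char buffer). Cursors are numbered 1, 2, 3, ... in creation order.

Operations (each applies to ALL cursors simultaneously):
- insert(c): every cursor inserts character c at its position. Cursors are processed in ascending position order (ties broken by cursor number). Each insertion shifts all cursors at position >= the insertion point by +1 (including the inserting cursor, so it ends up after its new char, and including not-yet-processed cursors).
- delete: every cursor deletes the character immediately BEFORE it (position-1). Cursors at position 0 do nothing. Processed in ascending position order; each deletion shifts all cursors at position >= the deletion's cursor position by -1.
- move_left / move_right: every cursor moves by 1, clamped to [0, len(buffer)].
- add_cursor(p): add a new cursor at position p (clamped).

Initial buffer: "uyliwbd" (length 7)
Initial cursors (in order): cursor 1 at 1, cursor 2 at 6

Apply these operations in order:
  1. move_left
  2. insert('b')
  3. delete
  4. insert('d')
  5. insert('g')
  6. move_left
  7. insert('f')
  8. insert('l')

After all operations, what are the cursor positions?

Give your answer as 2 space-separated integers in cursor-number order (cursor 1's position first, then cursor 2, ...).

After op 1 (move_left): buffer="uyliwbd" (len 7), cursors c1@0 c2@5, authorship .......
After op 2 (insert('b')): buffer="buyliwbbd" (len 9), cursors c1@1 c2@7, authorship 1.....2..
After op 3 (delete): buffer="uyliwbd" (len 7), cursors c1@0 c2@5, authorship .......
After op 4 (insert('d')): buffer="duyliwdbd" (len 9), cursors c1@1 c2@7, authorship 1.....2..
After op 5 (insert('g')): buffer="dguyliwdgbd" (len 11), cursors c1@2 c2@9, authorship 11.....22..
After op 6 (move_left): buffer="dguyliwdgbd" (len 11), cursors c1@1 c2@8, authorship 11.....22..
After op 7 (insert('f')): buffer="dfguyliwdfgbd" (len 13), cursors c1@2 c2@10, authorship 111.....222..
After op 8 (insert('l')): buffer="dflguyliwdflgbd" (len 15), cursors c1@3 c2@12, authorship 1111.....2222..

Answer: 3 12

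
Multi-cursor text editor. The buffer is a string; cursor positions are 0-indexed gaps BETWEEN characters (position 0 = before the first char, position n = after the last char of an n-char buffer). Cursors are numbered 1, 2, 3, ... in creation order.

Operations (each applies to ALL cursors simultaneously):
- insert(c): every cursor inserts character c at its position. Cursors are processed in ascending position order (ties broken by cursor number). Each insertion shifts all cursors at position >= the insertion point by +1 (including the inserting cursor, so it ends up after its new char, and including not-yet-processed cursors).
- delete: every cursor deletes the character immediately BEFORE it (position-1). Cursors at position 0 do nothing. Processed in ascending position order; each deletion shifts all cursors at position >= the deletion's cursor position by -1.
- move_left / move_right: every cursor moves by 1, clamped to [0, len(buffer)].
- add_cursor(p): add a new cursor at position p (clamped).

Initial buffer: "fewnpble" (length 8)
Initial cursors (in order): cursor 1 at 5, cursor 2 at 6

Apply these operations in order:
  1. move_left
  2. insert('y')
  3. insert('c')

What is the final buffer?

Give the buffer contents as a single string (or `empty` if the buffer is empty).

Answer: fewnycpycble

Derivation:
After op 1 (move_left): buffer="fewnpble" (len 8), cursors c1@4 c2@5, authorship ........
After op 2 (insert('y')): buffer="fewnypyble" (len 10), cursors c1@5 c2@7, authorship ....1.2...
After op 3 (insert('c')): buffer="fewnycpycble" (len 12), cursors c1@6 c2@9, authorship ....11.22...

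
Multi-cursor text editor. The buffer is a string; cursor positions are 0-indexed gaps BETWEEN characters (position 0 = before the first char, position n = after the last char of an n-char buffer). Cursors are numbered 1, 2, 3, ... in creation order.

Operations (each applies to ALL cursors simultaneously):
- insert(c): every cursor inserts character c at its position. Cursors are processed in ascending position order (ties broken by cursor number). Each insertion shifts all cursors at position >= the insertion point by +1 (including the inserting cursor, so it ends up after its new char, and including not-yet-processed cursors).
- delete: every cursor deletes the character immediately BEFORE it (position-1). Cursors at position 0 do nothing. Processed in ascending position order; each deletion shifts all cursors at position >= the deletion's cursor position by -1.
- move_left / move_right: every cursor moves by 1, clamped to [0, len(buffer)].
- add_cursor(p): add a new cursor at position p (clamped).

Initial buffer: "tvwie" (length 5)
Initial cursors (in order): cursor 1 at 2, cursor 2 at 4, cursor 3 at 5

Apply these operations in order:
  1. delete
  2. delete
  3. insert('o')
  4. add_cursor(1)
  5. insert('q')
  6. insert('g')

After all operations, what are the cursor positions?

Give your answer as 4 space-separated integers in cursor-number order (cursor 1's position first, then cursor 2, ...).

After op 1 (delete): buffer="tw" (len 2), cursors c1@1 c2@2 c3@2, authorship ..
After op 2 (delete): buffer="" (len 0), cursors c1@0 c2@0 c3@0, authorship 
After op 3 (insert('o')): buffer="ooo" (len 3), cursors c1@3 c2@3 c3@3, authorship 123
After op 4 (add_cursor(1)): buffer="ooo" (len 3), cursors c4@1 c1@3 c2@3 c3@3, authorship 123
After op 5 (insert('q')): buffer="oqooqqq" (len 7), cursors c4@2 c1@7 c2@7 c3@7, authorship 1423123
After op 6 (insert('g')): buffer="oqgooqqqggg" (len 11), cursors c4@3 c1@11 c2@11 c3@11, authorship 14423123123

Answer: 11 11 11 3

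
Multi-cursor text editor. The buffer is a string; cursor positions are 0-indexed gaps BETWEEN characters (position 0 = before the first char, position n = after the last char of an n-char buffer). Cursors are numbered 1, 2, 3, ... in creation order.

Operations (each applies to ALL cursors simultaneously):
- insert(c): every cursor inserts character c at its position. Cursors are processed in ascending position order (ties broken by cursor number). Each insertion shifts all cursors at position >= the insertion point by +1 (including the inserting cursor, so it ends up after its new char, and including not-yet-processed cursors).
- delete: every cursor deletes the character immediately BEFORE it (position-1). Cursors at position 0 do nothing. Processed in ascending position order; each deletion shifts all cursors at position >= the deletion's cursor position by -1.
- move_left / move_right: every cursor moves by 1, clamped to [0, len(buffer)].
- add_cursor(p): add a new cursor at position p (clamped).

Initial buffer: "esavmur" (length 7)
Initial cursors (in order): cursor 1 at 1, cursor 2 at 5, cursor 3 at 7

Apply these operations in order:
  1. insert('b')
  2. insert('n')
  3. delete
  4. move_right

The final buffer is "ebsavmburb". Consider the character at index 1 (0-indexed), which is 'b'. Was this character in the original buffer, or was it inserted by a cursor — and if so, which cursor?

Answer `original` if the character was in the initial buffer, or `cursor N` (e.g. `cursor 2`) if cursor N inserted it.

After op 1 (insert('b')): buffer="ebsavmburb" (len 10), cursors c1@2 c2@7 c3@10, authorship .1....2..3
After op 2 (insert('n')): buffer="ebnsavmbnurbn" (len 13), cursors c1@3 c2@9 c3@13, authorship .11....22..33
After op 3 (delete): buffer="ebsavmburb" (len 10), cursors c1@2 c2@7 c3@10, authorship .1....2..3
After op 4 (move_right): buffer="ebsavmburb" (len 10), cursors c1@3 c2@8 c3@10, authorship .1....2..3
Authorship (.=original, N=cursor N): . 1 . . . . 2 . . 3
Index 1: author = 1

Answer: cursor 1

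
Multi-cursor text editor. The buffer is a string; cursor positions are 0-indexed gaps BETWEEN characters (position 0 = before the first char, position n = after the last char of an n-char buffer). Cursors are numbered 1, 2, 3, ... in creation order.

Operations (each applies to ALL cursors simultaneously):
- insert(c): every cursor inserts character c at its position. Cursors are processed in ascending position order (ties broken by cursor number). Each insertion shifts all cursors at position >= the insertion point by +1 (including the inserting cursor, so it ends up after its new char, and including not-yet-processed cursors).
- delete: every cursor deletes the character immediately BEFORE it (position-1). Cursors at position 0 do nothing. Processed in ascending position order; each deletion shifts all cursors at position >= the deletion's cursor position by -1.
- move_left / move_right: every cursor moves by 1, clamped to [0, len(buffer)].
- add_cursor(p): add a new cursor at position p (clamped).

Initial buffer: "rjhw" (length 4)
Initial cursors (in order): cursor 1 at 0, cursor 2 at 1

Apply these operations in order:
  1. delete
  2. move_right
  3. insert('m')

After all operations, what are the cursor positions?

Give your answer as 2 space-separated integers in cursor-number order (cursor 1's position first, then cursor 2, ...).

After op 1 (delete): buffer="jhw" (len 3), cursors c1@0 c2@0, authorship ...
After op 2 (move_right): buffer="jhw" (len 3), cursors c1@1 c2@1, authorship ...
After op 3 (insert('m')): buffer="jmmhw" (len 5), cursors c1@3 c2@3, authorship .12..

Answer: 3 3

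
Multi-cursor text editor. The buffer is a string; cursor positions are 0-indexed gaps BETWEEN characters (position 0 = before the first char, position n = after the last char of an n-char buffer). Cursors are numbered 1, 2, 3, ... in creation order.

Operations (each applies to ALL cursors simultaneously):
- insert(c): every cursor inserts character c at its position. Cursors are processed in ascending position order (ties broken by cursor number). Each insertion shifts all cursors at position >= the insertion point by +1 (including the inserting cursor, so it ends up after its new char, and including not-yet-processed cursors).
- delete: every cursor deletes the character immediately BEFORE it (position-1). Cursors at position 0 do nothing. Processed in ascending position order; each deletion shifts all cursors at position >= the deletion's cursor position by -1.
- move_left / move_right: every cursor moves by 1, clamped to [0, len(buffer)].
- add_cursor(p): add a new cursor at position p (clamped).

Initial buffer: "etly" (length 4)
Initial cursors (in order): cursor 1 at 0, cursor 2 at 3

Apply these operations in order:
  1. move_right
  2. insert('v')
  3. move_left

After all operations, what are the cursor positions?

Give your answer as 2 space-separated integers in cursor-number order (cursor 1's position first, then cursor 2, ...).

Answer: 1 5

Derivation:
After op 1 (move_right): buffer="etly" (len 4), cursors c1@1 c2@4, authorship ....
After op 2 (insert('v')): buffer="evtlyv" (len 6), cursors c1@2 c2@6, authorship .1...2
After op 3 (move_left): buffer="evtlyv" (len 6), cursors c1@1 c2@5, authorship .1...2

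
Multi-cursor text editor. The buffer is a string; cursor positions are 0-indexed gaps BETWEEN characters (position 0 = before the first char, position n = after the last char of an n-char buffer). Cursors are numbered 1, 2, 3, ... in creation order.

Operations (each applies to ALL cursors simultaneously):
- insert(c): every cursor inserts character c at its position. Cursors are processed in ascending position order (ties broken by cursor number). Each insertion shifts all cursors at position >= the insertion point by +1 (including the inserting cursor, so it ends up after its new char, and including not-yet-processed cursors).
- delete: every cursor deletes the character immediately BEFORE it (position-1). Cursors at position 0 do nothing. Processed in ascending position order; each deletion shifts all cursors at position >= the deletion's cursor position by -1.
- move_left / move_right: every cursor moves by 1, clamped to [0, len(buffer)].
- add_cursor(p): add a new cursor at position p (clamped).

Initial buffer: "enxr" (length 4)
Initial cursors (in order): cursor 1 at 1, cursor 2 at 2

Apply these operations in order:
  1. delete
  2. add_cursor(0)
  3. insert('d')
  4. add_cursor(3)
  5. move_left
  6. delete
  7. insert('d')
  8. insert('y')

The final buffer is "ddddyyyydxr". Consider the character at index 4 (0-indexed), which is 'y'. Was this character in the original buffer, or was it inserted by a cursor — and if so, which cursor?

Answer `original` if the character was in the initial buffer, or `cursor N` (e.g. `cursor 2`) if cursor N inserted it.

Answer: cursor 1

Derivation:
After op 1 (delete): buffer="xr" (len 2), cursors c1@0 c2@0, authorship ..
After op 2 (add_cursor(0)): buffer="xr" (len 2), cursors c1@0 c2@0 c3@0, authorship ..
After op 3 (insert('d')): buffer="dddxr" (len 5), cursors c1@3 c2@3 c3@3, authorship 123..
After op 4 (add_cursor(3)): buffer="dddxr" (len 5), cursors c1@3 c2@3 c3@3 c4@3, authorship 123..
After op 5 (move_left): buffer="dddxr" (len 5), cursors c1@2 c2@2 c3@2 c4@2, authorship 123..
After op 6 (delete): buffer="dxr" (len 3), cursors c1@0 c2@0 c3@0 c4@0, authorship 3..
After op 7 (insert('d')): buffer="dddddxr" (len 7), cursors c1@4 c2@4 c3@4 c4@4, authorship 12343..
After op 8 (insert('y')): buffer="ddddyyyydxr" (len 11), cursors c1@8 c2@8 c3@8 c4@8, authorship 123412343..
Authorship (.=original, N=cursor N): 1 2 3 4 1 2 3 4 3 . .
Index 4: author = 1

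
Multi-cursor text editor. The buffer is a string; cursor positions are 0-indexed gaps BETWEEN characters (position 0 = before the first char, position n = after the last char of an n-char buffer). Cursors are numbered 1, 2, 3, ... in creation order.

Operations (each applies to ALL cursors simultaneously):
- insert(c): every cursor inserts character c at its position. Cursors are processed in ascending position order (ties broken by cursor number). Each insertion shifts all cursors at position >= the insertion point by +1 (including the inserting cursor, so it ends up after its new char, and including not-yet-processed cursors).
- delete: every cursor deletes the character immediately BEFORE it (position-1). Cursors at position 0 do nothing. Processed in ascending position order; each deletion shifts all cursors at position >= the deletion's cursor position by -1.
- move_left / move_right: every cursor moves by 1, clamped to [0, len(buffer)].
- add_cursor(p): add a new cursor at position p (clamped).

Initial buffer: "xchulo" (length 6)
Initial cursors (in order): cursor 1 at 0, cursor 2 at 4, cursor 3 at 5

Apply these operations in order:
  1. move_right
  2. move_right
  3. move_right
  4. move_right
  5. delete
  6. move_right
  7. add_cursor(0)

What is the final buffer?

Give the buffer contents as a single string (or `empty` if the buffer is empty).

Answer: xch

Derivation:
After op 1 (move_right): buffer="xchulo" (len 6), cursors c1@1 c2@5 c3@6, authorship ......
After op 2 (move_right): buffer="xchulo" (len 6), cursors c1@2 c2@6 c3@6, authorship ......
After op 3 (move_right): buffer="xchulo" (len 6), cursors c1@3 c2@6 c3@6, authorship ......
After op 4 (move_right): buffer="xchulo" (len 6), cursors c1@4 c2@6 c3@6, authorship ......
After op 5 (delete): buffer="xch" (len 3), cursors c1@3 c2@3 c3@3, authorship ...
After op 6 (move_right): buffer="xch" (len 3), cursors c1@3 c2@3 c3@3, authorship ...
After op 7 (add_cursor(0)): buffer="xch" (len 3), cursors c4@0 c1@3 c2@3 c3@3, authorship ...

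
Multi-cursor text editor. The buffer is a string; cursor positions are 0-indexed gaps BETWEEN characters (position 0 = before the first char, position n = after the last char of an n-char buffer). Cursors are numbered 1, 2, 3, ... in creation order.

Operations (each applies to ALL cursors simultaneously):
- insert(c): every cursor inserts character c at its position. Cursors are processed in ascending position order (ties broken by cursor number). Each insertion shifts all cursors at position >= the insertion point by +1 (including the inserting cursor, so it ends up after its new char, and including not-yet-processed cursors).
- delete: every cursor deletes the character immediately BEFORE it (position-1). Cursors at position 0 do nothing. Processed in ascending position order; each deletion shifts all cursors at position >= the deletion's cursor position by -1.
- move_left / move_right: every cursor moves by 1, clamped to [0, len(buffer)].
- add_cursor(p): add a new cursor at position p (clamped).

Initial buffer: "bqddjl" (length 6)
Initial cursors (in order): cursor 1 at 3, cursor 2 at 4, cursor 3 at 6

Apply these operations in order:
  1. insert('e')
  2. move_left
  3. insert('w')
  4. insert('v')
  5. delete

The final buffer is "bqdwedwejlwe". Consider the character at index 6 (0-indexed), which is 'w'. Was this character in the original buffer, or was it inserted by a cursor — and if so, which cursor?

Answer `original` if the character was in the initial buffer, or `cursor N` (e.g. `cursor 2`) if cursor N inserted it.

After op 1 (insert('e')): buffer="bqdedejle" (len 9), cursors c1@4 c2@6 c3@9, authorship ...1.2..3
After op 2 (move_left): buffer="bqdedejle" (len 9), cursors c1@3 c2@5 c3@8, authorship ...1.2..3
After op 3 (insert('w')): buffer="bqdwedwejlwe" (len 12), cursors c1@4 c2@7 c3@11, authorship ...11.22..33
After op 4 (insert('v')): buffer="bqdwvedwvejlwve" (len 15), cursors c1@5 c2@9 c3@14, authorship ...111.222..333
After op 5 (delete): buffer="bqdwedwejlwe" (len 12), cursors c1@4 c2@7 c3@11, authorship ...11.22..33
Authorship (.=original, N=cursor N): . . . 1 1 . 2 2 . . 3 3
Index 6: author = 2

Answer: cursor 2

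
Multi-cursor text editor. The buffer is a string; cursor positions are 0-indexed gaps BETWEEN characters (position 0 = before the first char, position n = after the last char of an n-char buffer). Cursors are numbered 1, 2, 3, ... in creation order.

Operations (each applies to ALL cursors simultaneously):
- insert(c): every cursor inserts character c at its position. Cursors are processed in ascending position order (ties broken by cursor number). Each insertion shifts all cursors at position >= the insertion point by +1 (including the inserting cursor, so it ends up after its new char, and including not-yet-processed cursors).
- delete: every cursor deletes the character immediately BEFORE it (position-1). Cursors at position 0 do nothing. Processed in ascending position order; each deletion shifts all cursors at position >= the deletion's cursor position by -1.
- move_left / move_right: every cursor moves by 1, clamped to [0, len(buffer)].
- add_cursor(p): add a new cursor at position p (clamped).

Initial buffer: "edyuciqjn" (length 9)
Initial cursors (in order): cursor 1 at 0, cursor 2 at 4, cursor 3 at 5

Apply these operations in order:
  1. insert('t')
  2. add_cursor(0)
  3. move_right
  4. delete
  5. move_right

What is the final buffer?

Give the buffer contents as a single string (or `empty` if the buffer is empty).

Answer: dyuttqjn

Derivation:
After op 1 (insert('t')): buffer="tedyutctiqjn" (len 12), cursors c1@1 c2@6 c3@8, authorship 1....2.3....
After op 2 (add_cursor(0)): buffer="tedyutctiqjn" (len 12), cursors c4@0 c1@1 c2@6 c3@8, authorship 1....2.3....
After op 3 (move_right): buffer="tedyutctiqjn" (len 12), cursors c4@1 c1@2 c2@7 c3@9, authorship 1....2.3....
After op 4 (delete): buffer="dyuttqjn" (len 8), cursors c1@0 c4@0 c2@4 c3@5, authorship ...23...
After op 5 (move_right): buffer="dyuttqjn" (len 8), cursors c1@1 c4@1 c2@5 c3@6, authorship ...23...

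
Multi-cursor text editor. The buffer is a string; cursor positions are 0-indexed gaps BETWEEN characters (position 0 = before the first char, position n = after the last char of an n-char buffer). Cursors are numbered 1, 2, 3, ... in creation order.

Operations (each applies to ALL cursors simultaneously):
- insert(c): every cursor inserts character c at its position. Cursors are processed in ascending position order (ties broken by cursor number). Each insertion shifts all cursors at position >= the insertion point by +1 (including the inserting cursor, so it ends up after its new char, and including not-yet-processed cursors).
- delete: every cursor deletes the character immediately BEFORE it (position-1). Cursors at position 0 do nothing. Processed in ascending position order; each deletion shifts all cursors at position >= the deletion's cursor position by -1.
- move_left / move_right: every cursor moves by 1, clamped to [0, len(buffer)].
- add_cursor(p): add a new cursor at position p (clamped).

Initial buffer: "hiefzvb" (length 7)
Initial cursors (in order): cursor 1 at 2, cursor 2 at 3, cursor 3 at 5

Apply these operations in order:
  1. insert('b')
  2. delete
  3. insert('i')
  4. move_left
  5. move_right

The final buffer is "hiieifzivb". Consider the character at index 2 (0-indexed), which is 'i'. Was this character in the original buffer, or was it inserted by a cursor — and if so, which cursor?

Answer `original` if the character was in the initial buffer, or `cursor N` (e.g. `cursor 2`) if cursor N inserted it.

Answer: cursor 1

Derivation:
After op 1 (insert('b')): buffer="hibebfzbvb" (len 10), cursors c1@3 c2@5 c3@8, authorship ..1.2..3..
After op 2 (delete): buffer="hiefzvb" (len 7), cursors c1@2 c2@3 c3@5, authorship .......
After op 3 (insert('i')): buffer="hiieifzivb" (len 10), cursors c1@3 c2@5 c3@8, authorship ..1.2..3..
After op 4 (move_left): buffer="hiieifzivb" (len 10), cursors c1@2 c2@4 c3@7, authorship ..1.2..3..
After op 5 (move_right): buffer="hiieifzivb" (len 10), cursors c1@3 c2@5 c3@8, authorship ..1.2..3..
Authorship (.=original, N=cursor N): . . 1 . 2 . . 3 . .
Index 2: author = 1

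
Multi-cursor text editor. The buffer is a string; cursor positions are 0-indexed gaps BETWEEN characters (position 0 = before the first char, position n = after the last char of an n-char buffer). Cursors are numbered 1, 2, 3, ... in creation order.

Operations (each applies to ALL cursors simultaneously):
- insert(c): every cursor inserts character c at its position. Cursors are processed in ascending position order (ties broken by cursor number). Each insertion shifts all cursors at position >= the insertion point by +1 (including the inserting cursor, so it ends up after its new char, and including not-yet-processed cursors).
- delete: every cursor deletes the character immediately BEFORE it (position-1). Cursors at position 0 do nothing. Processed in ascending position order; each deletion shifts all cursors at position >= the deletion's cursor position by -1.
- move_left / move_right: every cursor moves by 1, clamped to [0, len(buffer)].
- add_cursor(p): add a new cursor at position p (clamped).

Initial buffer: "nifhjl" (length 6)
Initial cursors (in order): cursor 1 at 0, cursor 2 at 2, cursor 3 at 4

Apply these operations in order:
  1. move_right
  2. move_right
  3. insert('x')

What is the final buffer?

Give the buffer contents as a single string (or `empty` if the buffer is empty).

After op 1 (move_right): buffer="nifhjl" (len 6), cursors c1@1 c2@3 c3@5, authorship ......
After op 2 (move_right): buffer="nifhjl" (len 6), cursors c1@2 c2@4 c3@6, authorship ......
After op 3 (insert('x')): buffer="nixfhxjlx" (len 9), cursors c1@3 c2@6 c3@9, authorship ..1..2..3

Answer: nixfhxjlx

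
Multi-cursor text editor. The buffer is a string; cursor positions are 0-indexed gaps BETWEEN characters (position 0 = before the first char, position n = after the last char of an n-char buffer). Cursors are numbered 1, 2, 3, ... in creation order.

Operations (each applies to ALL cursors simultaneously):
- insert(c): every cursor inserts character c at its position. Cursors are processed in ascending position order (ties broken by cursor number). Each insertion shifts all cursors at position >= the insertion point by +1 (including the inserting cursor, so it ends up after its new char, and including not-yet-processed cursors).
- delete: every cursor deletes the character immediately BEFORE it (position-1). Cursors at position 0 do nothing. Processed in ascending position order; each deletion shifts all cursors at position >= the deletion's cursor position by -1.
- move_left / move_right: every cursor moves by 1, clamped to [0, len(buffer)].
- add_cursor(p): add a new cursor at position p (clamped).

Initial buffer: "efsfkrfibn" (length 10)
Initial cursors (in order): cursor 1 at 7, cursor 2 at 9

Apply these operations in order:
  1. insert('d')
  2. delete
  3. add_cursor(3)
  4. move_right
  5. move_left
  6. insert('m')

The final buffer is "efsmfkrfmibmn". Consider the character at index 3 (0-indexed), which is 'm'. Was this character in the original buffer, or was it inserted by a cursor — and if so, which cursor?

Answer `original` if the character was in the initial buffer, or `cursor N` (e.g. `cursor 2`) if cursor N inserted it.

Answer: cursor 3

Derivation:
After op 1 (insert('d')): buffer="efsfkrfdibdn" (len 12), cursors c1@8 c2@11, authorship .......1..2.
After op 2 (delete): buffer="efsfkrfibn" (len 10), cursors c1@7 c2@9, authorship ..........
After op 3 (add_cursor(3)): buffer="efsfkrfibn" (len 10), cursors c3@3 c1@7 c2@9, authorship ..........
After op 4 (move_right): buffer="efsfkrfibn" (len 10), cursors c3@4 c1@8 c2@10, authorship ..........
After op 5 (move_left): buffer="efsfkrfibn" (len 10), cursors c3@3 c1@7 c2@9, authorship ..........
After op 6 (insert('m')): buffer="efsmfkrfmibmn" (len 13), cursors c3@4 c1@9 c2@12, authorship ...3....1..2.
Authorship (.=original, N=cursor N): . . . 3 . . . . 1 . . 2 .
Index 3: author = 3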